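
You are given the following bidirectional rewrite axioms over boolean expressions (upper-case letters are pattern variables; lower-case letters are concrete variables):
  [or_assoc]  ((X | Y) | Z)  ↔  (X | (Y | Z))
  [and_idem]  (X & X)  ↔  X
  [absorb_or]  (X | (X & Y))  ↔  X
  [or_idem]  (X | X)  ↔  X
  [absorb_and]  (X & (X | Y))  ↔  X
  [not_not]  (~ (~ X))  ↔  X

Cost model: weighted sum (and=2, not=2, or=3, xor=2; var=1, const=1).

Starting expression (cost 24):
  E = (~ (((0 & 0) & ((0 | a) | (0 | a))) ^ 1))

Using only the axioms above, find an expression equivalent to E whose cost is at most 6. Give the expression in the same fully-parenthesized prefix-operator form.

step 1: or_idem (→) rewrites ((0 | a) | (0 | a)) into (0 | a), now (~ (((0 & 0) & (0 | a)) ^ 1))
step 2: and_idem (→) rewrites (0 & 0) into 0, now (~ ((0 & (0 | a)) ^ 1))
step 3: absorb_and (→) rewrites (0 & (0 | a)) into 0, reaching cost 6 (bound 6)

(~ (0 ^ 1))   [cost 6]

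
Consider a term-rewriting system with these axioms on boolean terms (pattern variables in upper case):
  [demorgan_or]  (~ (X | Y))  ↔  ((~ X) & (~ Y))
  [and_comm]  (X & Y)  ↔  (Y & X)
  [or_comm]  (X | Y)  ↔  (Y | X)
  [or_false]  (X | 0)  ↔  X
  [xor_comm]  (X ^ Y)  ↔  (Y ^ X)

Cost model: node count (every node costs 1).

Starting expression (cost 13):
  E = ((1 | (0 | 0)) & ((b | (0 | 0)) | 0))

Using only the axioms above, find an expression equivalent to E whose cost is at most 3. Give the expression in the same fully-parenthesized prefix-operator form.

(1) (0 | 0)  =[or_false →]=  0    ⊢ ((1 | (0 | 0)) & ((b | 0) | 0))
(2) ((b | 0) | 0)  =[or_false →]=  (b | 0)    ⊢ ((1 | (0 | 0)) & (b | 0))
(3) (b | 0)  =[or_false →]=  b    ⊢ ((1 | (0 | 0)) & b)
(4) (0 | 0)  =[or_false →]=  0    ⊢ ((1 | 0) & b)
(5) (1 | 0)  =[or_false →]=  1    ⊢ cost 3, within 3

(1 & b)   [cost 3]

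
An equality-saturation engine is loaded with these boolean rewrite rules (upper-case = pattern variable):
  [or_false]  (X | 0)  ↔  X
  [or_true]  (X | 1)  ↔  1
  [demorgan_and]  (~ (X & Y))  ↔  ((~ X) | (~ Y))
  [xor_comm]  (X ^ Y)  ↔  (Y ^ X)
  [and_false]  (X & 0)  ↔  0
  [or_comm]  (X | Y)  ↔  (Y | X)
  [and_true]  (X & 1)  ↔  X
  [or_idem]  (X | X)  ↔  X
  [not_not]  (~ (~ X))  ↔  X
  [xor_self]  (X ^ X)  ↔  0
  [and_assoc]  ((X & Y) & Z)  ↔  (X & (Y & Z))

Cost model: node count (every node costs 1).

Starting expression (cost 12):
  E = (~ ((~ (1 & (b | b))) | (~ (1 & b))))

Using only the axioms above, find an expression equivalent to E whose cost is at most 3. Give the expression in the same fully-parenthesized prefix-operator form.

(1 & b)   [cost 3]

1. [or_idem →] (b | b)  →  b;  E = (~ ((~ (1 & b)) | (~ (1 & b))))
2. [or_idem →] ((~ (1 & b)) | (~ (1 & b)))  →  (~ (1 & b));  E = (~ (~ (1 & b)))
3. [not_not →] (~ (~ (1 & b)))  →  (1 & b);  cost 3 ≤ 3, done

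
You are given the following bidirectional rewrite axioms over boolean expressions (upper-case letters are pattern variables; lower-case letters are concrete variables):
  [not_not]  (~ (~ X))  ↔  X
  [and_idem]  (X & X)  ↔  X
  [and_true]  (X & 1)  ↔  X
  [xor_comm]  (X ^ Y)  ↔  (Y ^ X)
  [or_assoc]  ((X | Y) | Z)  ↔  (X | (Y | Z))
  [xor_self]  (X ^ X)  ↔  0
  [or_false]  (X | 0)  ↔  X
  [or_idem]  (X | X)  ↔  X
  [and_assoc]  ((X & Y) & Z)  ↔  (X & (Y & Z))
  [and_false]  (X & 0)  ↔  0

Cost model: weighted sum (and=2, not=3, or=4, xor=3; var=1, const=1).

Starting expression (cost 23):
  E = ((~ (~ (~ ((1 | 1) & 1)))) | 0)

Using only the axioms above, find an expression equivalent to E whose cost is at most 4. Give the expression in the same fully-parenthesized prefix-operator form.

(1) (1 | 1)  =[or_idem →]=  1    ⊢ ((~ (~ (~ (1 & 1)))) | 0)
(2) ((~ (~ (~ (1 & 1)))) | 0)  =[or_false →]=  (~ (~ (~ (1 & 1))))
(3) (1 & 1)  =[and_idem →]=  1    ⊢ (~ (~ (~ 1)))
(4) (~ (~ 1))  =[not_not →]=  1    ⊢ cost 4, within 4

(~ 1)   [cost 4]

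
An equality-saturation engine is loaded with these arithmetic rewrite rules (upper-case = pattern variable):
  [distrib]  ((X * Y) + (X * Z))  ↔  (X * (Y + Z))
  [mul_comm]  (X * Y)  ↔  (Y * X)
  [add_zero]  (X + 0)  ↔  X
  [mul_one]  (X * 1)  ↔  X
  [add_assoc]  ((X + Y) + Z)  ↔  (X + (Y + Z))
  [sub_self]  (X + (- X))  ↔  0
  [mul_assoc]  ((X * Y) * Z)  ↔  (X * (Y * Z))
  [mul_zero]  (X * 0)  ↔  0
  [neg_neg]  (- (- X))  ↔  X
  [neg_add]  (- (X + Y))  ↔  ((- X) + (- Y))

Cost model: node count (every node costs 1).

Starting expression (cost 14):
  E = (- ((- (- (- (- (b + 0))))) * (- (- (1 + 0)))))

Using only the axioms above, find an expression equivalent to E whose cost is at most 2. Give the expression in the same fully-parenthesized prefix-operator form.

(- b)   [cost 2]

step 1: neg_neg (→) rewrites (- (- (- (b + 0)))) into (- (b + 0)), now (- ((- (- (b + 0))) * (- (- (1 + 0)))))
step 2: neg_neg (→) rewrites (- (- (1 + 0))) into (1 + 0), now (- ((- (- (b + 0))) * (1 + 0)))
step 3: add_zero (→) rewrites (1 + 0) into 1, now (- ((- (- (b + 0))) * 1))
step 4: add_zero (→) rewrites (b + 0) into b, now (- ((- (- b)) * 1))
step 5: neg_neg (→) rewrites (- (- b)) into b, now (- (b * 1))
step 6: mul_one (→) rewrites (b * 1) into b, reaching cost 2 (bound 2)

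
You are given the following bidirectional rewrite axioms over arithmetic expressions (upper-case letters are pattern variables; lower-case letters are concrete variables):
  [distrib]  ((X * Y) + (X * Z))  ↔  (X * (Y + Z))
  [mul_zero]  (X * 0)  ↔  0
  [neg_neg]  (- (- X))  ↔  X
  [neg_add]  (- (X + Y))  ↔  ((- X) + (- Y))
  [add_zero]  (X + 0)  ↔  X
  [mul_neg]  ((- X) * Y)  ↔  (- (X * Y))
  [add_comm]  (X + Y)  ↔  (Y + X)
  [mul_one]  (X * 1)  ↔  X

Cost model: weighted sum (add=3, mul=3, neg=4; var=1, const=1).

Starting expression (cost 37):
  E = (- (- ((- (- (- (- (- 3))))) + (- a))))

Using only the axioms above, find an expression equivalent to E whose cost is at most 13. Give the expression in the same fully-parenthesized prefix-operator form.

((- 3) + (- a))   [cost 13]

(1) (- (- ((- (- (- (- (- 3))))) + (- a))))  =[neg_neg →]=  ((- (- (- (- (- 3))))) + (- a))
(2) (- (- (- 3)))  =[neg_neg →]=  (- 3)    ⊢ ((- (- (- 3))) + (- a))
(3) (- (- 3))  =[neg_neg →]=  3    ⊢ cost 13, within 13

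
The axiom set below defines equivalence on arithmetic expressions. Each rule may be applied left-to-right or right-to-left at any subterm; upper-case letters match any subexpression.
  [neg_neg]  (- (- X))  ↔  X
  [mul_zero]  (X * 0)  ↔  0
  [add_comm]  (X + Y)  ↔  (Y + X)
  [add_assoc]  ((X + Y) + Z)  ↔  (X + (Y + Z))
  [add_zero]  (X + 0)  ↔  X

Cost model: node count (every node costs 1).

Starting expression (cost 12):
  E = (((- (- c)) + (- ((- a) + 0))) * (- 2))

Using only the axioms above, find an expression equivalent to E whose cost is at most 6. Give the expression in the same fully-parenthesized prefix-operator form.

step 1: neg_neg (→) rewrites (- (- c)) into c, now ((c + (- ((- a) + 0))) * (- 2))
step 2: add_zero (→) rewrites ((- a) + 0) into (- a), now ((c + (- (- a))) * (- 2))
step 3: neg_neg (→) rewrites (- (- a)) into a, reaching cost 6 (bound 6)

((c + a) * (- 2))   [cost 6]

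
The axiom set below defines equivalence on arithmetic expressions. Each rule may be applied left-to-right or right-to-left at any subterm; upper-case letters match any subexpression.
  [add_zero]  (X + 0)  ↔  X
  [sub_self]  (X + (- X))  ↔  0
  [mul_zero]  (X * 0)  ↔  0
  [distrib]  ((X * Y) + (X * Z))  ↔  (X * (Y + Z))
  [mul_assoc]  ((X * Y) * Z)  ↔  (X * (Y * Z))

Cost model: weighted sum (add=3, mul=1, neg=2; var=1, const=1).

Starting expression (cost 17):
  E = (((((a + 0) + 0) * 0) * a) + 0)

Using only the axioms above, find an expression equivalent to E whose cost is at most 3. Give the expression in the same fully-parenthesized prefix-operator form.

(0 * a)   [cost 3]

1. [add_zero →] (((((a + 0) + 0) * 0) * a) + 0)  →  ((((a + 0) + 0) * 0) * a)
2. [add_zero →] (a + 0)  →  a;  E = (((a + 0) * 0) * a)
3. [add_zero →] (a + 0)  →  a;  E = ((a * 0) * a)
4. [mul_zero →] (a * 0)  →  0;  cost 3 ≤ 3, done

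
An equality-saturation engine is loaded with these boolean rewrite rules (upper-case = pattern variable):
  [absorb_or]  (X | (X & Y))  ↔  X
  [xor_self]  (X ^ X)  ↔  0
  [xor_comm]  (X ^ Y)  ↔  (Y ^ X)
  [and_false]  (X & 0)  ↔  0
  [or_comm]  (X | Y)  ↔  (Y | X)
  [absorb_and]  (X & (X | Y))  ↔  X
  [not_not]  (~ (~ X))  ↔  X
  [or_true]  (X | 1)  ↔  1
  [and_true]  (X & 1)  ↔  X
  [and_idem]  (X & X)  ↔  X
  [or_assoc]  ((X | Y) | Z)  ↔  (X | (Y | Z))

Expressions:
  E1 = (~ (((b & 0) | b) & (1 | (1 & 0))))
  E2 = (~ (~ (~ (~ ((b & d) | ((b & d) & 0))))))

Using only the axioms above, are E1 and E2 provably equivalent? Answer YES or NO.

NO

All listed rules preserve value, hence provable equivalence implies equal values everywhere; look for a separating assignment.
b=0, d=0 gives E1 ↦ 1, E2 ↦ 0; values differ ⇒ not provably equivalent.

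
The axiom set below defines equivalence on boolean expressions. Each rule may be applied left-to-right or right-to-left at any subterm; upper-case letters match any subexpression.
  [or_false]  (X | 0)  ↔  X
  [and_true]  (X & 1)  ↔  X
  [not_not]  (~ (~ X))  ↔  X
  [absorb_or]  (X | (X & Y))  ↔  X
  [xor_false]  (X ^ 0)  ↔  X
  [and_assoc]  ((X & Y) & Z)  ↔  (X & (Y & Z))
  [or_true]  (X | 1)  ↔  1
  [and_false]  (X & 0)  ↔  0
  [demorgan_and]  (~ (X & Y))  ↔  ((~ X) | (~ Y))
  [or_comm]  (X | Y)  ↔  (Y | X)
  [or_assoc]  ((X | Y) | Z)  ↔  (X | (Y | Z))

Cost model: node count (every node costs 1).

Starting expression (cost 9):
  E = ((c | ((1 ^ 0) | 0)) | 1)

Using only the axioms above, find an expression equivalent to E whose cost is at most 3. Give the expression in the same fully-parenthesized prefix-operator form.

step 1: or_false (→) rewrites ((1 ^ 0) | 0) into (1 ^ 0), now ((c | (1 ^ 0)) | 1)
step 2: xor_false (→) rewrites (1 ^ 0) into 1, now ((c | 1) | 1)
step 3: or_true (→) rewrites (c | 1) into 1, reaching cost 3 (bound 3)

(1 | 1)   [cost 3]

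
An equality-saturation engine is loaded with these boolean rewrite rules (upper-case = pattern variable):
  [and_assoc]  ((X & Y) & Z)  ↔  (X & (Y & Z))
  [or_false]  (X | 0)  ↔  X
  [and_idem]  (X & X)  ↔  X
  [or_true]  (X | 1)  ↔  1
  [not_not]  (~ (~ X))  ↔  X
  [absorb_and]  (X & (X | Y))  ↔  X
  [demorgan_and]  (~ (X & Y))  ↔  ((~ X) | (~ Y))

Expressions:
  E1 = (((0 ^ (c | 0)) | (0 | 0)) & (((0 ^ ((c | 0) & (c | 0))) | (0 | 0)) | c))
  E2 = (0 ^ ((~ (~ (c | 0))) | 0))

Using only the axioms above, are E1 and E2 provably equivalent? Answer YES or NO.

(1) ((c | 0) & (c | 0))  =[and_idem →]=  (c | 0)    ⊢ (((0 ^ (c | 0)) | (0 | 0)) & (((0 ^ (c | 0)) | (0 | 0)) | c))
(2) (((0 ^ (c | 0)) | (0 | 0)) & (((0 ^ (c | 0)) | (0 | 0)) | c))  =[absorb_and →]=  ((0 ^ (c | 0)) | (0 | 0))
(3) (0 | 0)  =[or_false →]=  0    ⊢ ((0 ^ (c | 0)) | 0)
(4) (c | 0)  =[or_false →]=  c    ⊢ ((0 ^ c) | 0)
(5) ((0 ^ c) | 0)  =[or_false →]=  (0 ^ c)
(6) c  =[or_false ←]=  (c | 0)    ⊢ (0 ^ (c | 0))
(7) c  =[not_not ←]=  (~ (~ c))    ⊢ (0 ^ ((~ (~ c)) | 0))
(8) c  =[or_false ←]=  (c | 0)    ⊢ E2

YES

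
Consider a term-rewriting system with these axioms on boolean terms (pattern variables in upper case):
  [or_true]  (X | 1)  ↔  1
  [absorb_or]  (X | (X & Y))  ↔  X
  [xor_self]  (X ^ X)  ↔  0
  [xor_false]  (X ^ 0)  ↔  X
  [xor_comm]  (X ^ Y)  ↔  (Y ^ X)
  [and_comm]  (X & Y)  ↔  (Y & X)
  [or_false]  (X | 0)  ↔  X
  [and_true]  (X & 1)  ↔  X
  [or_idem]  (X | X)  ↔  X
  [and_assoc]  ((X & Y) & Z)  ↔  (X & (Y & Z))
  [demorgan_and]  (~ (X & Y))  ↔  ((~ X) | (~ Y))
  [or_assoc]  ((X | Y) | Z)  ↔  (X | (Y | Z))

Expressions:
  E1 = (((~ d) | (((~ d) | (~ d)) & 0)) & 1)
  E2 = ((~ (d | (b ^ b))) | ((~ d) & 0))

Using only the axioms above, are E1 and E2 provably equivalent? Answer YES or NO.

YES

1. [or_idem →] ((~ d) | (~ d))  →  (~ d);  E1 = (((~ d) | ((~ d) & 0)) & 1)
2. [absorb_or →] ((~ d) | ((~ d) & 0))  →  (~ d);  E1 = ((~ d) & 1)
3. [and_true →] ((~ d) & 1)  →  (~ d)
4. [absorb_or ←] (~ d)  →  ((~ d) | ((~ d) & 0))
5. [or_false ←] d  →  (d | 0);  E1 = ((~ (d | 0)) | ((~ d) & 0))
6. [xor_self ←] 0  →  (b ^ b);  this is E2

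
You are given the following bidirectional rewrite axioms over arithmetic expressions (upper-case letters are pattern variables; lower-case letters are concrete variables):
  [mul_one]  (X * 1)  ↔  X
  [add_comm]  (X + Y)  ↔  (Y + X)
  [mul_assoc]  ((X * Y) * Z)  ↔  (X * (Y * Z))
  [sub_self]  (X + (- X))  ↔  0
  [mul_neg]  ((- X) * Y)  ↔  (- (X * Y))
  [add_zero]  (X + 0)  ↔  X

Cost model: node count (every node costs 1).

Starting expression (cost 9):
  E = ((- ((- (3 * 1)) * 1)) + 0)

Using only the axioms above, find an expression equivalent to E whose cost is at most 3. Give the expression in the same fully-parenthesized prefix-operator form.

(- (- 3))   [cost 3]

step 1: mul_one (→) rewrites ((- (3 * 1)) * 1) into (- (3 * 1)), now ((- (- (3 * 1))) + 0)
step 2: add_zero (→) rewrites ((- (- (3 * 1))) + 0) into (- (- (3 * 1)))
step 3: mul_one (→) rewrites (3 * 1) into 3, reaching cost 3 (bound 3)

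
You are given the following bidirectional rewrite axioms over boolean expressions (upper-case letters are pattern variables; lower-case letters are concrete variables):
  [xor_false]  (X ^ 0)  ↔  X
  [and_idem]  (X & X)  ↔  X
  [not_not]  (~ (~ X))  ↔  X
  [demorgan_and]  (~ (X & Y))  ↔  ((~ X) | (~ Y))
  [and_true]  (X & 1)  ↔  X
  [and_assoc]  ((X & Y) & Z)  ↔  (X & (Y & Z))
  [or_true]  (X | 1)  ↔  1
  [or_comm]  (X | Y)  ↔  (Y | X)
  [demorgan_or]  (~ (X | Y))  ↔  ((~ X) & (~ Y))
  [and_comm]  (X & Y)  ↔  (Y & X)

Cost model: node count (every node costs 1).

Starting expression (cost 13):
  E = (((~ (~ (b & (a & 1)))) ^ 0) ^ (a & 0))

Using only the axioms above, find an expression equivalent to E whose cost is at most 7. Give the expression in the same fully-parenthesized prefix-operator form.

((b & a) ^ (a & 0))   [cost 7]

1. [and_true →] (a & 1)  →  a;  E = (((~ (~ (b & a))) ^ 0) ^ (a & 0))
2. [xor_false →] ((~ (~ (b & a))) ^ 0)  →  (~ (~ (b & a)));  E = ((~ (~ (b & a))) ^ (a & 0))
3. [not_not →] (~ (~ (b & a)))  →  (b & a);  cost 7 ≤ 7, done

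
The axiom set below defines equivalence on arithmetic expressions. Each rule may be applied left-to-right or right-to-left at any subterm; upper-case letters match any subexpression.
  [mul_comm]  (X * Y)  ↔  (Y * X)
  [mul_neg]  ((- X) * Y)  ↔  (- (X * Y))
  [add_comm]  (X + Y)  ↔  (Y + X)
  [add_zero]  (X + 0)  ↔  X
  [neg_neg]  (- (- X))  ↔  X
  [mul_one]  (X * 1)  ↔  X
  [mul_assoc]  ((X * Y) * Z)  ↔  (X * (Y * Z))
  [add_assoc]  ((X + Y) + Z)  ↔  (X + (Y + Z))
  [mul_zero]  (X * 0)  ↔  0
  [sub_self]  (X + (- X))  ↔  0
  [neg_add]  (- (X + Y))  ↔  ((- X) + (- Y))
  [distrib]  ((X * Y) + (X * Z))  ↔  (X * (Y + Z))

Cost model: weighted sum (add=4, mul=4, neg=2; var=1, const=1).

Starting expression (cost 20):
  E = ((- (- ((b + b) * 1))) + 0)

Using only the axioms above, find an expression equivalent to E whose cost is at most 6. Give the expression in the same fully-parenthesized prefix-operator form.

(b + b)   [cost 6]

1. [mul_one →] ((b + b) * 1)  →  (b + b);  E = ((- (- (b + b))) + 0)
2. [neg_neg →] (- (- (b + b)))  →  (b + b);  E = ((b + b) + 0)
3. [add_zero →] ((b + b) + 0)  →  (b + b);  cost 6 ≤ 6, done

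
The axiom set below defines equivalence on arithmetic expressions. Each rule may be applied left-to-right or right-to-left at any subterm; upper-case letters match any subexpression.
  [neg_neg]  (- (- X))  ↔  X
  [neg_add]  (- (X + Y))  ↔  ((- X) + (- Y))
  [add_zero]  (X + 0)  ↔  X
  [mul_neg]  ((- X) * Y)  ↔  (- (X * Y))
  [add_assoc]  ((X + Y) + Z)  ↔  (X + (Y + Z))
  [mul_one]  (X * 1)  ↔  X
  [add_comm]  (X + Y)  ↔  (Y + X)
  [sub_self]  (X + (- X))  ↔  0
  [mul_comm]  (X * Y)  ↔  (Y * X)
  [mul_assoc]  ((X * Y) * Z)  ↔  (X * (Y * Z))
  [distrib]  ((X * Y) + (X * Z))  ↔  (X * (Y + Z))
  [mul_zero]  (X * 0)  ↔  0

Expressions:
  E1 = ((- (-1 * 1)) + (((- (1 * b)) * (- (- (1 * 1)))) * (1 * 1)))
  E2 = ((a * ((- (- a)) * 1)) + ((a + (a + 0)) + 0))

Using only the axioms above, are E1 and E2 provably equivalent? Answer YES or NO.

NO

The axioms are sound identities: if E1 ↔* E2 then E1 and E2 evaluate identically under any assignment.
Under a=0, b=0: E1 evaluates to 1, E2 to 0. Distinct ⇒ no rewrite sequence connects them.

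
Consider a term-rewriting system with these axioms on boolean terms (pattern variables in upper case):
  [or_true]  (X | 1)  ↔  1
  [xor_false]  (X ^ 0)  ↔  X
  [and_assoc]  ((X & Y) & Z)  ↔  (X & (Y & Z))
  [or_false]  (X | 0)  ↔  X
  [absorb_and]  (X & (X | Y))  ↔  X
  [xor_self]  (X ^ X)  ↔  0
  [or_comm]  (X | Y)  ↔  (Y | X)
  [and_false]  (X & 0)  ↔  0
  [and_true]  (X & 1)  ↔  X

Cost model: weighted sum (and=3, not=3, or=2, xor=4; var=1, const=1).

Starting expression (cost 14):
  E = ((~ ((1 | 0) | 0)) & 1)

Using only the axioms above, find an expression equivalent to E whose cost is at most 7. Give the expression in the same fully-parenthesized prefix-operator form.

(~ (1 | 0))   [cost 7]

1. [or_comm →] (1 | 0)  →  (0 | 1);  E = ((~ ((0 | 1) | 0)) & 1)
2. [or_true →] (0 | 1)  →  1;  E = ((~ (1 | 0)) & 1)
3. [and_true →] ((~ (1 | 0)) & 1)  →  (~ (1 | 0));  cost 7 ≤ 7, done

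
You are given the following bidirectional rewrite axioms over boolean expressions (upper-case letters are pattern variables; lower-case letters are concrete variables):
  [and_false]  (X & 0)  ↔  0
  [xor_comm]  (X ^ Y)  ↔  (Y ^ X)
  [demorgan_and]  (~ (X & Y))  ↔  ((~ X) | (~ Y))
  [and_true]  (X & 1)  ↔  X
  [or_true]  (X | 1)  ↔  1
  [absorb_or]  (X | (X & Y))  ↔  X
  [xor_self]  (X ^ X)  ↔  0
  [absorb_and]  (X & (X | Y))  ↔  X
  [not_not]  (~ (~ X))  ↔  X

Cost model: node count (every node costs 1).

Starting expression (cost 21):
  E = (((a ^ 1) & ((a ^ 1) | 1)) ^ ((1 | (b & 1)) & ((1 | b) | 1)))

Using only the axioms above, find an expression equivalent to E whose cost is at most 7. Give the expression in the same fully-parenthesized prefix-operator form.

(1) ((a ^ 1) & ((a ^ 1) | 1))  =[absorb_and →]=  (a ^ 1)    ⊢ ((a ^ 1) ^ ((1 | (b & 1)) & ((1 | b) | 1)))
(2) (b & 1)  =[and_true →]=  b    ⊢ ((a ^ 1) ^ ((1 | b) & ((1 | b) | 1)))
(3) ((1 | b) & ((1 | b) | 1))  =[absorb_and →]=  (1 | b)    ⊢ cost 7, within 7

((a ^ 1) ^ (1 | b))   [cost 7]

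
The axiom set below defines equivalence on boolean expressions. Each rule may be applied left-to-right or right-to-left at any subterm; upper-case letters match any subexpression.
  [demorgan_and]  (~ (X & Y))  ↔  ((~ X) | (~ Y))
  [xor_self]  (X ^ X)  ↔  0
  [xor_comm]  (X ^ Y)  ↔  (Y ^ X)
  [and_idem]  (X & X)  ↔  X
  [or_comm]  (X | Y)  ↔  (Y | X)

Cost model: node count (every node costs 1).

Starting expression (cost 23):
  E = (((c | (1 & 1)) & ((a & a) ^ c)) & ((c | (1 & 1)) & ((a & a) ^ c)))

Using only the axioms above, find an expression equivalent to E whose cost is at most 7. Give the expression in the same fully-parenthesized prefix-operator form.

((c | 1) & (a ^ c))   [cost 7]

step 1: and_idem (→) rewrites (((c | (1 & 1)) & ((a & a) ^ c)) & ((c | (1 & 1)) & ((a & a) ^ c))) into ((c | (1 & 1)) & ((a & a) ^ c))
step 2: and_idem (→) rewrites (1 & 1) into 1, now ((c | 1) & ((a & a) ^ c))
step 3: and_idem (→) rewrites (a & a) into a, reaching cost 7 (bound 7)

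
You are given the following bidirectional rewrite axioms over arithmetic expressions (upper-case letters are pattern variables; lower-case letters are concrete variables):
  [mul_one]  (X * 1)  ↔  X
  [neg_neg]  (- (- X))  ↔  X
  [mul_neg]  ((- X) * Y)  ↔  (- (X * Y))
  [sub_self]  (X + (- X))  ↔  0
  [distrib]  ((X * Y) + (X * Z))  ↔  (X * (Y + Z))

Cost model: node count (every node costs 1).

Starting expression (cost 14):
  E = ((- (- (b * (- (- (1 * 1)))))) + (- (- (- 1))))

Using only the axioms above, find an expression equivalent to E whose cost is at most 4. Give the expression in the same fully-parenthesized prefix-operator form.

1. [neg_neg →] (- (- (b * (- (- (1 * 1))))))  →  (b * (- (- (1 * 1))));  E = ((b * (- (- (1 * 1)))) + (- (- (- 1))))
2. [neg_neg →] (- (- (1 * 1)))  →  (1 * 1);  E = ((b * (1 * 1)) + (- (- (- 1))))
3. [mul_one →] (1 * 1)  →  1;  E = ((b * 1) + (- (- (- 1))))
4. [mul_one →] (b * 1)  →  b;  E = (b + (- (- (- 1))))
5. [neg_neg →] (- (- 1))  →  1;  cost 4 ≤ 4, done

(b + (- 1))   [cost 4]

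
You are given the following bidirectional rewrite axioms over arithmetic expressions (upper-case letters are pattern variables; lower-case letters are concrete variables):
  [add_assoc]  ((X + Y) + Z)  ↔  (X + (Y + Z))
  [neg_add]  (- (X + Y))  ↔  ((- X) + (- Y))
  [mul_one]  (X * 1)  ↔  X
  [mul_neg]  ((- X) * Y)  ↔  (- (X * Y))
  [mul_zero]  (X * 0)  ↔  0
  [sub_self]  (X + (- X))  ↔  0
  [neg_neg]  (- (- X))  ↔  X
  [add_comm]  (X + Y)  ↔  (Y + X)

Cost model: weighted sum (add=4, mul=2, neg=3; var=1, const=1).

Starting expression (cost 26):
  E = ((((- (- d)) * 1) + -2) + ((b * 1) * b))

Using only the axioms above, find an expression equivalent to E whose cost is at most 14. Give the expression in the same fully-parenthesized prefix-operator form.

((d + -2) + (b * b))   [cost 14]

step 1: neg_neg (→) rewrites (- (- d)) into d, now (((d * 1) + -2) + ((b * 1) * b))
step 2: mul_one (→) rewrites (b * 1) into b, now (((d * 1) + -2) + (b * b))
step 3: mul_one (→) rewrites (d * 1) into d, reaching cost 14 (bound 14)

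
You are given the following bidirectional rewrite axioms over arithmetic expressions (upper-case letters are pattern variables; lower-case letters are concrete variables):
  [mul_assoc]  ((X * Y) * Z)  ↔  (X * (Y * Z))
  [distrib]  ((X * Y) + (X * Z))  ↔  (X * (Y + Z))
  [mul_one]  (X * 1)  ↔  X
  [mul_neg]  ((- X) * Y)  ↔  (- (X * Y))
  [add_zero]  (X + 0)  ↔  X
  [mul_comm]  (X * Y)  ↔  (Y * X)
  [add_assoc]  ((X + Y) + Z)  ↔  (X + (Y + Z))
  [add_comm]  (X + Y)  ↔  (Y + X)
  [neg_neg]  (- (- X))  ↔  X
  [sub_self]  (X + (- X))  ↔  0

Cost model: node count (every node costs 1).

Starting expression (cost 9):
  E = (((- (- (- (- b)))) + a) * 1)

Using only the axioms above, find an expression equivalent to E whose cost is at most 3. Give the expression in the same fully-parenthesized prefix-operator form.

(1) (((- (- (- (- b)))) + a) * 1)  =[mul_one →]=  ((- (- (- (- b)))) + a)
(2) (- (- (- (- b))))  =[neg_neg →]=  (- (- b))    ⊢ ((- (- b)) + a)
(3) (- (- b))  =[neg_neg →]=  b    ⊢ cost 3, within 3

(b + a)   [cost 3]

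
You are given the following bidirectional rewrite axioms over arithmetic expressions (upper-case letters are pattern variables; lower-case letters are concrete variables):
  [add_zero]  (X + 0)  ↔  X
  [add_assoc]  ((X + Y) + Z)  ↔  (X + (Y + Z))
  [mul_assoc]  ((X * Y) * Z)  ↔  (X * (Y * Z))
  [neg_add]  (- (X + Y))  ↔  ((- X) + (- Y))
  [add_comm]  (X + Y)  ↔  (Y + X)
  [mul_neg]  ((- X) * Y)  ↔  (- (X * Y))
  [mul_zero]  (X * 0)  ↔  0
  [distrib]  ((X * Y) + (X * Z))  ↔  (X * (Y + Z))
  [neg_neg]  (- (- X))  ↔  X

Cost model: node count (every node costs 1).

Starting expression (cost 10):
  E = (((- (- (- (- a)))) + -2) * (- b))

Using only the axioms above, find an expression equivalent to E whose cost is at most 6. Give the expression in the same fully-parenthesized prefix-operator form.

step 1: add_comm (→) rewrites ((- (- (- (- a)))) + -2) into (-2 + (- (- (- (- a))))), now ((-2 + (- (- (- (- a))))) * (- b))
step 2: neg_neg (→) rewrites (- (- (- a))) into (- a), now ((-2 + (- (- a))) * (- b))
step 3: neg_neg (→) rewrites (- (- a)) into a, reaching cost 6 (bound 6)

((-2 + a) * (- b))   [cost 6]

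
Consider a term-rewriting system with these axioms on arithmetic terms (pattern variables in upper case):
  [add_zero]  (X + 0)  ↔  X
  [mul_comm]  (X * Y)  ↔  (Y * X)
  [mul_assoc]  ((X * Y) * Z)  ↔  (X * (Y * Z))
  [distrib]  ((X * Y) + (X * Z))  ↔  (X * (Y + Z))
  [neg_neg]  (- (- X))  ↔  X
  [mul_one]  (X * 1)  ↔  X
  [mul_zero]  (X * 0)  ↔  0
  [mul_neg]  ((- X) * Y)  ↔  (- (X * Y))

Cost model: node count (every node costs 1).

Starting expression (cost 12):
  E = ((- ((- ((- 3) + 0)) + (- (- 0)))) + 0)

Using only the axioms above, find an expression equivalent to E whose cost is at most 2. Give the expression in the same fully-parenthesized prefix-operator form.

step 1: add_zero (→) rewrites ((- ((- ((- 3) + 0)) + (- (- 0)))) + 0) into (- ((- ((- 3) + 0)) + (- (- 0))))
step 2: add_zero (→) rewrites ((- 3) + 0) into (- 3), now (- ((- (- 3)) + (- (- 0))))
step 3: neg_neg (→) rewrites (- (- 0)) into 0, now (- ((- (- 3)) + 0))
step 4: neg_neg (→) rewrites (- (- 3)) into 3, now (- (3 + 0))
step 5: add_zero (→) rewrites (3 + 0) into 3, reaching cost 2 (bound 2)

(- 3)   [cost 2]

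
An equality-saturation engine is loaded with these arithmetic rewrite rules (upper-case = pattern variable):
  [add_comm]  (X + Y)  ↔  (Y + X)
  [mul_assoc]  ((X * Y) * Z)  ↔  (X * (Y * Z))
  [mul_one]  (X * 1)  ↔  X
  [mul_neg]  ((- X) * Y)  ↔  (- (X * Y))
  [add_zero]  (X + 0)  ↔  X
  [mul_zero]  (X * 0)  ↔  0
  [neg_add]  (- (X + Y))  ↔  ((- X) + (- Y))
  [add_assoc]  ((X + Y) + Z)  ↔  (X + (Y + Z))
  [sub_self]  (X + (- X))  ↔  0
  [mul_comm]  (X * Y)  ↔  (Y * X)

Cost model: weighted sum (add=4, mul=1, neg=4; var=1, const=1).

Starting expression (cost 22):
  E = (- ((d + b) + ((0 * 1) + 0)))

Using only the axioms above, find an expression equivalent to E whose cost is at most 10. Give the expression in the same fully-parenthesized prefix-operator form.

(- (d + b))   [cost 10]

step 1: mul_one (→) rewrites (0 * 1) into 0, now (- ((d + b) + (0 + 0)))
step 2: add_zero (→) rewrites (0 + 0) into 0, now (- ((d + b) + 0))
step 3: add_zero (→) rewrites ((d + b) + 0) into (d + b), reaching cost 10 (bound 10)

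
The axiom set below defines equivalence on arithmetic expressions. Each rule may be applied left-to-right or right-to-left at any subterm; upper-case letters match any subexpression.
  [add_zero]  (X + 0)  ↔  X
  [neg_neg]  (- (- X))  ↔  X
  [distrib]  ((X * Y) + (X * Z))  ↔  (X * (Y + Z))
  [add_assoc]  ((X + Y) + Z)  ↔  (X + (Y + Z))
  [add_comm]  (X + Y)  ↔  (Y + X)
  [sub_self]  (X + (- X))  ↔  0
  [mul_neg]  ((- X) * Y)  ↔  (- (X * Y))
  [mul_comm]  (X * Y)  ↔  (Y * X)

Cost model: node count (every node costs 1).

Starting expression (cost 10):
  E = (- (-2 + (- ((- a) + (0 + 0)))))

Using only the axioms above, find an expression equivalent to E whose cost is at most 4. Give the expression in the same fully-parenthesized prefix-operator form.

(1) (0 + 0)  =[add_zero →]=  0    ⊢ (- (-2 + (- ((- a) + 0))))
(2) ((- a) + 0)  =[add_zero →]=  (- a)    ⊢ (- (-2 + (- (- a))))
(3) (- (- a))  =[neg_neg →]=  a    ⊢ cost 4, within 4

(- (-2 + a))   [cost 4]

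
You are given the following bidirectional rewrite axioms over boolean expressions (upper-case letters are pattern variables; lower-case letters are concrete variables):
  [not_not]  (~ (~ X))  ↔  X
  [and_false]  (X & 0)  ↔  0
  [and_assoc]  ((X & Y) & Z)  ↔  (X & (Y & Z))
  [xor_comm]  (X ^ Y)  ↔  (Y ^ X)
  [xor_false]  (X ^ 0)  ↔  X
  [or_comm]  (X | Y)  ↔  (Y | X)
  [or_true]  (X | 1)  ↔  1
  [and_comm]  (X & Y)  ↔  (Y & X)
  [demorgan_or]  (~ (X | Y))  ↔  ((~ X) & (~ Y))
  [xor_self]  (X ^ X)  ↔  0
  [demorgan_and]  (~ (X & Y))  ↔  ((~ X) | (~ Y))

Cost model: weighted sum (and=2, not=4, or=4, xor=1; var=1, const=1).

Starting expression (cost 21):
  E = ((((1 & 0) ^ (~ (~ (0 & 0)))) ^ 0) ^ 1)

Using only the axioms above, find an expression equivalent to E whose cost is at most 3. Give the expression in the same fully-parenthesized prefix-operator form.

(1) (~ (~ (0 & 0)))  =[not_not →]=  (0 & 0)    ⊢ ((((1 & 0) ^ (0 & 0)) ^ 0) ^ 1)
(2) (((1 & 0) ^ (0 & 0)) ^ 0)  =[xor_false →]=  ((1 & 0) ^ (0 & 0))    ⊢ (((1 & 0) ^ (0 & 0)) ^ 1)
(3) ((1 & 0) ^ (0 & 0))  =[xor_comm →]=  ((0 & 0) ^ (1 & 0))    ⊢ (((0 & 0) ^ (1 & 0)) ^ 1)
(4) (0 & 0)  =[and_false →]=  0    ⊢ ((0 ^ (1 & 0)) ^ 1)
(5) (1 & 0)  =[and_false →]=  0    ⊢ ((0 ^ 0) ^ 1)
(6) (0 ^ 0)  =[xor_false →]=  0    ⊢ cost 3, within 3

(0 ^ 1)   [cost 3]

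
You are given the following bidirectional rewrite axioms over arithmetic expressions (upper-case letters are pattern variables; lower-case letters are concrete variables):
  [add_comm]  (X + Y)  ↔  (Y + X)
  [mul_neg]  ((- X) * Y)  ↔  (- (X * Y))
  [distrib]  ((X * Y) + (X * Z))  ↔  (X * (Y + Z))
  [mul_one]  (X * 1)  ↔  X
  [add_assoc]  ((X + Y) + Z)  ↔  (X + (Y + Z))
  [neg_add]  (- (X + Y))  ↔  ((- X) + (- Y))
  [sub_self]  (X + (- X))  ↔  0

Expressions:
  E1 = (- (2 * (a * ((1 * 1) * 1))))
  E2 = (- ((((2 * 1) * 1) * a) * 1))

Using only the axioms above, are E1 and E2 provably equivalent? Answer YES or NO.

(1) ((1 * 1) * 1)  =[mul_one →]=  (1 * 1)    ⊢ (- (2 * (a * (1 * 1))))
(2) (1 * 1)  =[mul_one →]=  1    ⊢ (- (2 * (a * 1)))
(3) (a * 1)  =[mul_one →]=  a    ⊢ (- (2 * a))
(4) 2  =[mul_one ←]=  (2 * 1)    ⊢ (- ((2 * 1) * a))
(5) 2  =[mul_one ←]=  (2 * 1)    ⊢ (- (((2 * 1) * 1) * a))
(6) (((2 * 1) * 1) * a)  =[mul_one ←]=  ((((2 * 1) * 1) * a) * 1)    ⊢ E2

YES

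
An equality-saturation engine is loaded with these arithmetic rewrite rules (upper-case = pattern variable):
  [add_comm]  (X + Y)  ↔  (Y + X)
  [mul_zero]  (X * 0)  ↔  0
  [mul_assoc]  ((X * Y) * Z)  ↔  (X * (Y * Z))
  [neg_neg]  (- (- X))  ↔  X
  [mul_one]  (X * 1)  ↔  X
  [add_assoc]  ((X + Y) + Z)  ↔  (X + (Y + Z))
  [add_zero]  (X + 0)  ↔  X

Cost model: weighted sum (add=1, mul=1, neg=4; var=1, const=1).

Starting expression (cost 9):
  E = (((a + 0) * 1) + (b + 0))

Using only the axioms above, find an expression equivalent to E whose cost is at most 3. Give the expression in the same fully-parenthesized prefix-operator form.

(a + b)   [cost 3]

1. [mul_one →] ((a + 0) * 1)  →  (a + 0);  E = ((a + 0) + (b + 0))
2. [add_zero →] (a + 0)  →  a;  E = (a + (b + 0))
3. [add_zero →] (b + 0)  →  b;  cost 3 ≤ 3, done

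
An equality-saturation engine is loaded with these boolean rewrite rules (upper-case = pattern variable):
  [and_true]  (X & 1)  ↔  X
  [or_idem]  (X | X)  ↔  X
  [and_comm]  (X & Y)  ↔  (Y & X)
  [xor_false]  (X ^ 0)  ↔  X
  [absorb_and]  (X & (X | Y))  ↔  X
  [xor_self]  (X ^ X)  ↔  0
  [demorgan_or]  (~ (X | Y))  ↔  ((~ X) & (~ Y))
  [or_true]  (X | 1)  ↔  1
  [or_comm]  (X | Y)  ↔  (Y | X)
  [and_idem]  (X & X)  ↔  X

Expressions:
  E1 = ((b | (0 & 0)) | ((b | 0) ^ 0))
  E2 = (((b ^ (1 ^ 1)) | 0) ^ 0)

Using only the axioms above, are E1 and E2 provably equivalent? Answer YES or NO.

YES

1. [xor_false →] ((b | 0) ^ 0)  →  (b | 0);  E1 = ((b | (0 & 0)) | (b | 0))
2. [and_idem →] (0 & 0)  →  0;  E1 = ((b | 0) | (b | 0))
3. [or_idem →] ((b | 0) | (b | 0))  →  (b | 0)
4. [or_comm →] (b | 0)  →  (0 | b)
5. [xor_false ←] b  →  (b ^ 0);  E1 = (0 | (b ^ 0))
6. [or_comm →] (0 | (b ^ 0))  →  ((b ^ 0) | 0)
7. [xor_false ←] ((b ^ 0) | 0)  →  (((b ^ 0) | 0) ^ 0)
8. [xor_self ←] 0  →  (1 ^ 1);  this is E2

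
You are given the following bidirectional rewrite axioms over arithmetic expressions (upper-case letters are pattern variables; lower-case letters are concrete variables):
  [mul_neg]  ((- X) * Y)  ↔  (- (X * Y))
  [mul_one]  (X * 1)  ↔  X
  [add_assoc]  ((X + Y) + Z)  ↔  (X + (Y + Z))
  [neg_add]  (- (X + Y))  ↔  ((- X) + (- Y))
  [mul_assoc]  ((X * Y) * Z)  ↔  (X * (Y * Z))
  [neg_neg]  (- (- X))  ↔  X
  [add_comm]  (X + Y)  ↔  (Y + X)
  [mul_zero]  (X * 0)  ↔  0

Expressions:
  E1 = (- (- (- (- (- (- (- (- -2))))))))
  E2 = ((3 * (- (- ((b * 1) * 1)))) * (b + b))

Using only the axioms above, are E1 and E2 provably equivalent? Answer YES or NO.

All listed rules preserve value, hence provable equivalence implies equal values everywhere; look for a separating assignment.
b=0 gives E1 ↦ -2, E2 ↦ 0; values differ ⇒ not provably equivalent.

NO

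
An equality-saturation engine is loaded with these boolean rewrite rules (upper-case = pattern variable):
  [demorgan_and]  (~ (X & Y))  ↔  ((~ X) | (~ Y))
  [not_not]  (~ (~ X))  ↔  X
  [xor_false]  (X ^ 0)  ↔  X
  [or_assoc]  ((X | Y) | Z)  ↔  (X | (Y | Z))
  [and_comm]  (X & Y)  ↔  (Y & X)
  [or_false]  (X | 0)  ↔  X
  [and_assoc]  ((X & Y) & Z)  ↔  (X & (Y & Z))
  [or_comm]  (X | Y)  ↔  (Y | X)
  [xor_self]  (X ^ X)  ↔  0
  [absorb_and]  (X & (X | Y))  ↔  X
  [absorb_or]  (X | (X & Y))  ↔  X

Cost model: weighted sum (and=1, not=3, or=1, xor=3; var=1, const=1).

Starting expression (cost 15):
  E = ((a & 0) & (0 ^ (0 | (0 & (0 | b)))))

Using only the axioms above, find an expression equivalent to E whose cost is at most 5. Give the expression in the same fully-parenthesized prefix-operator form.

((a & 0) & 0)   [cost 5]

(1) (0 & (0 | b))  =[absorb_and →]=  0    ⊢ ((a & 0) & (0 ^ (0 | 0)))
(2) (0 | 0)  =[or_false →]=  0    ⊢ ((a & 0) & (0 ^ 0))
(3) (0 ^ 0)  =[xor_false →]=  0    ⊢ cost 5, within 5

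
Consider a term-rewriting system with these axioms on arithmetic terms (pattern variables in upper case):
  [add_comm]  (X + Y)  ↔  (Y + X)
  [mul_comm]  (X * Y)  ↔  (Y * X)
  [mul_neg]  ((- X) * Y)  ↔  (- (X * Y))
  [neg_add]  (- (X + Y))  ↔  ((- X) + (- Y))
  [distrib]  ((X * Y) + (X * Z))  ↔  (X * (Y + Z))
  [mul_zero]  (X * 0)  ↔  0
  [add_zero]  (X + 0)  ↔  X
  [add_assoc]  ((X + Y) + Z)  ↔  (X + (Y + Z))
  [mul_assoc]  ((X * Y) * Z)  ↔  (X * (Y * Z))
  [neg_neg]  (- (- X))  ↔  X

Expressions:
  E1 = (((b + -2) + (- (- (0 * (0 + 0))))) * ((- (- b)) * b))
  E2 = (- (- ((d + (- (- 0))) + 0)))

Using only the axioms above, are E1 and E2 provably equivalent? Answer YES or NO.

NO

Every axiom is a valid identity, so a rewrite proof would force E1 and E2 to agree under every assignment.
At b=0, d=1: E1 = 0 but E2 = 1; they differ, so no derivation exists.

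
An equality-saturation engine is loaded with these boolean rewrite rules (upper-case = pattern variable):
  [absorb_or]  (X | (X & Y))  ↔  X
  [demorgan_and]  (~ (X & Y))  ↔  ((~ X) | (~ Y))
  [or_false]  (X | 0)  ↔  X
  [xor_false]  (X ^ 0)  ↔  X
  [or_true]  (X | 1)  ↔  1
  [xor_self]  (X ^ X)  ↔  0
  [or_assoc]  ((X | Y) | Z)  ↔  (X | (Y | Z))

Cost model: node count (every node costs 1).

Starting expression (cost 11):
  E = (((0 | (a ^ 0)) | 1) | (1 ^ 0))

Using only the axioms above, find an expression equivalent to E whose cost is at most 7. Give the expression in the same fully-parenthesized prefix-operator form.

((0 | a) | (1 | 1))   [cost 7]

1. [xor_false →] (a ^ 0)  →  a;  E = (((0 | a) | 1) | (1 ^ 0))
2. [or_assoc →] (((0 | a) | 1) | (1 ^ 0))  →  ((0 | a) | (1 | (1 ^ 0)))
3. [xor_false →] (1 ^ 0)  →  1;  cost 7 ≤ 7, done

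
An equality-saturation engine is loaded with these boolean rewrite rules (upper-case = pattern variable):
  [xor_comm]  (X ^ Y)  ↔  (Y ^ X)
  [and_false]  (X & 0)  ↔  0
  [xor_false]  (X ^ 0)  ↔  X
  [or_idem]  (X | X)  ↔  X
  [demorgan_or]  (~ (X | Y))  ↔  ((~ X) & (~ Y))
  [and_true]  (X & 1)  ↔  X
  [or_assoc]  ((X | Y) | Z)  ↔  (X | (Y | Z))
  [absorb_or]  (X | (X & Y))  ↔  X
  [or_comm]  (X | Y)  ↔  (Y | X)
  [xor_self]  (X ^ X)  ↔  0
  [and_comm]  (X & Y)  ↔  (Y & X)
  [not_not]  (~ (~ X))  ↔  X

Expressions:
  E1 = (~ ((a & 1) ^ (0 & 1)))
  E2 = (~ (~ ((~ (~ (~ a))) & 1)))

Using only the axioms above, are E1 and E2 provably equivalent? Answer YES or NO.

YES

(1) (0 & 1)  =[and_true →]=  0    ⊢ (~ ((a & 1) ^ 0))
(2) ((a & 1) ^ 0)  =[xor_false →]=  (a & 1)    ⊢ (~ (a & 1))
(3) (a & 1)  =[and_true →]=  a    ⊢ (~ a)
(4) a  =[not_not ←]=  (~ (~ a))    ⊢ (~ (~ (~ a)))
(5) (~ (~ (~ a)))  =[and_true ←]=  ((~ (~ (~ a))) & 1)
(6) ((~ (~ (~ a))) & 1)  =[not_not ←]=  (~ (~ ((~ (~ (~ a))) & 1)))    ⊢ E2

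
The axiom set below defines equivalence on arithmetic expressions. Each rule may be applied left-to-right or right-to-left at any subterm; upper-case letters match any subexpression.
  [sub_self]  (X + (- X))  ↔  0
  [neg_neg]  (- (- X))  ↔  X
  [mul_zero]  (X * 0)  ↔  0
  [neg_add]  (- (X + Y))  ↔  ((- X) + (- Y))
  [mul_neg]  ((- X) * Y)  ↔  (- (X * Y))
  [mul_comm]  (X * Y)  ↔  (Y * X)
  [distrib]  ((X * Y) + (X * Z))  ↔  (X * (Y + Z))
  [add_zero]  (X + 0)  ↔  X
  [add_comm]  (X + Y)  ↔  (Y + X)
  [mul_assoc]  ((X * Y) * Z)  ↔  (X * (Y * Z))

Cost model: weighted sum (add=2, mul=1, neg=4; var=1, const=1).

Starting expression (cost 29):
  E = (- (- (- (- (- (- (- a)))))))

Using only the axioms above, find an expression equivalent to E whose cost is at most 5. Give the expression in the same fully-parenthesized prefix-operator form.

(- a)   [cost 5]

1. [neg_neg →] (- (- (- (- (- a)))))  →  (- (- (- a)));  E = (- (- (- (- (- a)))))
2. [neg_neg →] (- (- (- a)))  →  (- a);  E = (- (- (- a)))
3. [neg_neg →] (- (- (- a)))  →  (- a);  cost 5 ≤ 5, done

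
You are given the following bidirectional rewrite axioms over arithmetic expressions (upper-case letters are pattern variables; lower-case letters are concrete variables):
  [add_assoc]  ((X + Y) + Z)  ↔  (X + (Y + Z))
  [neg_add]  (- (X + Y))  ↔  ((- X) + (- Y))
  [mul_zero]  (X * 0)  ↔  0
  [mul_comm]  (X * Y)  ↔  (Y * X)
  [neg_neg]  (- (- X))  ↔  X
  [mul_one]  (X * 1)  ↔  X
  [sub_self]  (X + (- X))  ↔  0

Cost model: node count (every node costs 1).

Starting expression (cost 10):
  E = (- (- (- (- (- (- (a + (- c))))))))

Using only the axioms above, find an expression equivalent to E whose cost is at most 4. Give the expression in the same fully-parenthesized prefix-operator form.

step 1: neg_neg (→) rewrites (- (- (a + (- c)))) into (a + (- c)), now (- (- (- (- (a + (- c))))))
step 2: neg_neg (→) rewrites (- (- (- (a + (- c))))) into (- (a + (- c))), now (- (- (a + (- c))))
step 3: neg_neg (→) rewrites (- (- (a + (- c)))) into (a + (- c)), reaching cost 4 (bound 4)

(a + (- c))   [cost 4]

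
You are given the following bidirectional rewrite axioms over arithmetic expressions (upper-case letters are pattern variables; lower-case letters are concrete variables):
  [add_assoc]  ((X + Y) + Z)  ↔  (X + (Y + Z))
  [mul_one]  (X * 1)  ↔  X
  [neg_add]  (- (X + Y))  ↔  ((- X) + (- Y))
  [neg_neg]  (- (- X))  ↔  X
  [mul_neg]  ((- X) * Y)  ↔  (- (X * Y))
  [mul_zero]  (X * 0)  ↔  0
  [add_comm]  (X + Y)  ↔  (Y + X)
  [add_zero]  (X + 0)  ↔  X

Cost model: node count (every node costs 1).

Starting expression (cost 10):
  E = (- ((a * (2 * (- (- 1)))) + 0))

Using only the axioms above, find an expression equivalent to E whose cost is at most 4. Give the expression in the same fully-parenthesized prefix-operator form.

(- (a * 2))   [cost 4]

1. [add_zero →] ((a * (2 * (- (- 1)))) + 0)  →  (a * (2 * (- (- 1))));  E = (- (a * (2 * (- (- 1)))))
2. [neg_neg →] (- (- 1))  →  1;  E = (- (a * (2 * 1)))
3. [mul_one →] (2 * 1)  →  2;  cost 4 ≤ 4, done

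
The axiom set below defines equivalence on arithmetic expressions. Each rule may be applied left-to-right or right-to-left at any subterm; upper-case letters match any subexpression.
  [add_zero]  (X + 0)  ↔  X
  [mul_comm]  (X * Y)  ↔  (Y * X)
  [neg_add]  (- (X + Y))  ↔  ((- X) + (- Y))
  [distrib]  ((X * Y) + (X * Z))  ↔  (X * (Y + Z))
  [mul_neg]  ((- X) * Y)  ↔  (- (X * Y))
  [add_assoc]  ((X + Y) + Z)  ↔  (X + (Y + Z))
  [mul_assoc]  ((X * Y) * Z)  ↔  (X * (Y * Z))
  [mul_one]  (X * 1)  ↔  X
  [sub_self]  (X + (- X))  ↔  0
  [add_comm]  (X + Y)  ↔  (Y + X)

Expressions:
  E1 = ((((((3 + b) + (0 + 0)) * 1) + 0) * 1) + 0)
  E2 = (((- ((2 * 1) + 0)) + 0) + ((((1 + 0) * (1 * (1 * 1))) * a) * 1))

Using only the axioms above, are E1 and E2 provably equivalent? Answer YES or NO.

The axioms are sound identities: if E1 ↔* E2 then E1 and E2 evaluate identically under any assignment.
Under a=0, b=0: E1 evaluates to 3, E2 to -2. Distinct ⇒ no rewrite sequence connects them.

NO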